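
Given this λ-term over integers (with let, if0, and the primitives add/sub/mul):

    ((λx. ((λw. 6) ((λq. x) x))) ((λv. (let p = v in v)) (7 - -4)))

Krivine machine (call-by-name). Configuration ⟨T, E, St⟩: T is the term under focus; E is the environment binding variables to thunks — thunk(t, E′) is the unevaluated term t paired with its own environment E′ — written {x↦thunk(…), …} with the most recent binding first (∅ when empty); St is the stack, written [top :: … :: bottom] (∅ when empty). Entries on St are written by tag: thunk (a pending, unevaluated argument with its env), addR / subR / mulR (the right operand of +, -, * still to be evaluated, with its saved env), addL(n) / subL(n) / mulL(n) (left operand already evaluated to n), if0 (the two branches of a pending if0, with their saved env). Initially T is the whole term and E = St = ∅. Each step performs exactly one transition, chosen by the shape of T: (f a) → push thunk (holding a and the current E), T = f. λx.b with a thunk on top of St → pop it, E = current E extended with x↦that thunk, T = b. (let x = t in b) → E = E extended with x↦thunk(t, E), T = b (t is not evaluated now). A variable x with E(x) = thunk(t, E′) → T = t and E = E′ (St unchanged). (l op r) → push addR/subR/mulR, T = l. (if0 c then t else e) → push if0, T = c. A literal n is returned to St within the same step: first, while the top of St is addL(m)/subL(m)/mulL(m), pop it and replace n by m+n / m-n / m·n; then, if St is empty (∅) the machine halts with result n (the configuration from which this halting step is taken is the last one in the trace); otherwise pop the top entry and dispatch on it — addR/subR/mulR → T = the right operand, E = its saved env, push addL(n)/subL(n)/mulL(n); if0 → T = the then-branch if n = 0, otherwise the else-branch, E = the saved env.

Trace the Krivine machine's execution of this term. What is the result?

t=0: [T=((λx. ((λw. 6) ((λq. x) x))) ((λv. (let p = v in v)) (7 - -4))) | E=∅ | St=∅]
t=1: [T=(λx. ((λw. 6) ((λq. x) x))) | E=∅ | St=[thunk]]
t=2: [T=((λw. 6) ((λq. x) x)) | E={x↦thunk(((λv. (let p = v in v)) (7 - -4)), ∅)} | St=∅]
t=3: [T=(λw. 6) | E={x↦thunk(((λv. (let p = v in v)) (7 - -4)), ∅)} | St=[thunk]]
t=4: [T=6 | E={w↦thunk(((λq. x) x), {x↦thunk(((λv. (let p = v in v)) (7 - -4)), ∅)}), x↦thunk(((λv. (let p = v in v)) (7 - -4)), ∅)} | St=∅]
→ final value 6

Answer: 6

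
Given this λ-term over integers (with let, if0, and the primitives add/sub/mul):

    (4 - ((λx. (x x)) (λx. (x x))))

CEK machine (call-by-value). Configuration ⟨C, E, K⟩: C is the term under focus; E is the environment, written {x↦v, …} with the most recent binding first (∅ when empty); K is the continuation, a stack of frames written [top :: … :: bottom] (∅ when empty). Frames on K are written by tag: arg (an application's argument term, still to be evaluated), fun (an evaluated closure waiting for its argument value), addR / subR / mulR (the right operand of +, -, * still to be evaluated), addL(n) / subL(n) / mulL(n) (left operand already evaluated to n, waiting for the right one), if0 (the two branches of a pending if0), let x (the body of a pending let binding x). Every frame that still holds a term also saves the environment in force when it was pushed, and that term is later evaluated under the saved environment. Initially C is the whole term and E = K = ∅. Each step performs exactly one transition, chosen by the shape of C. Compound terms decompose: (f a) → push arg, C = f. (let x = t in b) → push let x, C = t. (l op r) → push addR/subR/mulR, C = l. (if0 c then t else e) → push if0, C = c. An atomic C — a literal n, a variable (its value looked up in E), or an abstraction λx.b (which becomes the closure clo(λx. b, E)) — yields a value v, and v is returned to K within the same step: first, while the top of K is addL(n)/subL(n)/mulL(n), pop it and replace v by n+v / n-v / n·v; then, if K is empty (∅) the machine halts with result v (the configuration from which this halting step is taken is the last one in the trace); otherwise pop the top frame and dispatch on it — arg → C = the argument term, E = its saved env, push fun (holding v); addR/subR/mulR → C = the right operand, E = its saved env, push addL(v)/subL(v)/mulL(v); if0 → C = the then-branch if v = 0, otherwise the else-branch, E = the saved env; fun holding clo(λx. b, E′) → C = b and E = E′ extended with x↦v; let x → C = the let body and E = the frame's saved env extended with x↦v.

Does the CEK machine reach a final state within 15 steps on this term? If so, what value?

0. <C=(4 - ((λx. (x x)) (λx. (x x)))), E=∅, K=∅>
1. <C=4, E=∅, K=[subR]>
2. <C=((λx. (x x)) (λx. (x x))), E=∅, K=[subL(4)]>
3. <C=(λx. (x x)), E=∅, K=[arg :: subL(4)]>
4. <C=(λx. (x x)), E=∅, K=[fun :: subL(4)]>
5. <C=(x x), E={x↦clo(λx. (x x), ∅)}, K=[subL(4)]>
6. <C=x, E={x↦clo(λx. (x x), ∅)}, K=[arg :: subL(4)]>
7. <C=x, E={x↦clo(λx. (x x), ∅)}, K=[fun :: subL(4)]>
… configuration repeats with period 3 (steps 5–7 recur indefinitely) …

Answer: DIVERGES (no final state within 15 steps)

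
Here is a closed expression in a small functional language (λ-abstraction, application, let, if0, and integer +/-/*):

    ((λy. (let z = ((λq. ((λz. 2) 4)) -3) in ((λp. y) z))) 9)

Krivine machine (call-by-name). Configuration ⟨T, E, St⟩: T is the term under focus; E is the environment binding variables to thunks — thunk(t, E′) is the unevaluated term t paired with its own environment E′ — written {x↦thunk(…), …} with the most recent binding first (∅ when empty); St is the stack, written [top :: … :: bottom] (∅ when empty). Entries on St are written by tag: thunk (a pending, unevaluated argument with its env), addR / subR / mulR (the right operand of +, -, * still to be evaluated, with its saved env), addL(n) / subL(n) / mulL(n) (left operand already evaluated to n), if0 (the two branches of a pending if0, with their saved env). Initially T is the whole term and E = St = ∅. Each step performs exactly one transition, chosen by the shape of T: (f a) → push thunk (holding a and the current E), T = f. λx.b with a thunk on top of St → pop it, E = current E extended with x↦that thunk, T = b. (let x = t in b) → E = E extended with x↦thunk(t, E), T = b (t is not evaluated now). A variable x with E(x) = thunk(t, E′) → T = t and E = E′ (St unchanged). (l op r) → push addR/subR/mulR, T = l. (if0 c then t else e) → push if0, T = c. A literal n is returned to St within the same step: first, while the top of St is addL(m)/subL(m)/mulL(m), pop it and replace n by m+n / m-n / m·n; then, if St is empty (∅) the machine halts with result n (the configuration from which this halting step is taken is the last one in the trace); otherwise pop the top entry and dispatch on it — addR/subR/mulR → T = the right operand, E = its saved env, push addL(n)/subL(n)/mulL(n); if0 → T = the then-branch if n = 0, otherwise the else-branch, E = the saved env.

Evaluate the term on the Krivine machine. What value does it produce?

t=0: <T=((λy. (let z = ((λq. ((λz. 2) 4)) -3) in ((λp. y) z))) 9), E=∅, St=∅>
t=1: <T=(λy. (let z = ((λq. ((λz. 2) 4)) -3) in ((λp. y) z))), E=∅, St=[thunk]>
t=2: <T=(let z = ((λq. ((λz. 2) 4)) -3) in ((λp. y) z)), E={y↦thunk(9, ∅)}, St=∅>
t=3: <T=((λp. y) z), E={z↦thunk(((λq. ((λz. 2) 4)) -3), {y↦thunk(9, ∅)}), y↦thunk(9, ∅)}, St=∅>
t=4: <T=(λp. y), E={z↦thunk(((λq. ((λz. 2) 4)) -3), {y↦thunk(9, ∅)}), y↦thunk(9, ∅)}, St=[thunk]>
t=5: <T=y, E={p↦thunk(z, {z↦thunk(((λq. ((λz. 2) 4)) -3), {y↦thunk(9, ∅)}), y↦thunk(9, ∅)}), z↦thunk(((λq. ((λz. 2) 4)) -3), {y↦thunk(9, ∅)}), y↦thunk(9, ∅)}, St=∅>
t=6: <T=9, E=∅, St=∅>
→ final value 9

Answer: 9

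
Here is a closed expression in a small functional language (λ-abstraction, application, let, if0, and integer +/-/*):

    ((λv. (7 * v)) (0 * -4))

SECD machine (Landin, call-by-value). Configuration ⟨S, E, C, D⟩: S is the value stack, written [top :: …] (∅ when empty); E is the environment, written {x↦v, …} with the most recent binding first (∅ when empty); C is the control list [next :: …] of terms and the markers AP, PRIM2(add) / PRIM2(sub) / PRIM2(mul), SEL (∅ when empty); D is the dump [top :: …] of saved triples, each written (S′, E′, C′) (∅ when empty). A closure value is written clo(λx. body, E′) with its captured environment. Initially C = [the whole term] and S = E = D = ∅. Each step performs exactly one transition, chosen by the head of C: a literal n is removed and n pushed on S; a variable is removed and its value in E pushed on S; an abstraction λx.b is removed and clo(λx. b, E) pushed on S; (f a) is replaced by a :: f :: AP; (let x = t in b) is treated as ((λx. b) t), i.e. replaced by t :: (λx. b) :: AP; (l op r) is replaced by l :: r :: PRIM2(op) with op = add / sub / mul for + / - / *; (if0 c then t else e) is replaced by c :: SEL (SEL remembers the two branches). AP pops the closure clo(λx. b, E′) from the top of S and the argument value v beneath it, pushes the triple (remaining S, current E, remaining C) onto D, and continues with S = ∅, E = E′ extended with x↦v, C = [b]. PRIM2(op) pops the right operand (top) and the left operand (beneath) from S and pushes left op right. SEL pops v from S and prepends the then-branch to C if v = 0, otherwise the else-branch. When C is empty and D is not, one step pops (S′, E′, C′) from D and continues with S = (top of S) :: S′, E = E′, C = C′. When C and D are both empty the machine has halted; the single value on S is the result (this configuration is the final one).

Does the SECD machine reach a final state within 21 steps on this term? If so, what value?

t=0: [S=∅ | E=∅ | C=[((λv. (7 * v)) (0 * -4))] | D=∅]
t=1: [S=∅ | E=∅ | C=[(0 * -4) :: (λv. (7 * v)) :: AP] | D=∅]
t=2: [S=∅ | E=∅ | C=[0 :: -4 :: PRIM2(mul) :: (λv. (7 * v)) :: AP] | D=∅]
t=3: [S=[0] | E=∅ | C=[-4 :: PRIM2(mul) :: (λv. (7 * v)) :: AP] | D=∅]
t=4: [S=[-4 :: 0] | E=∅ | C=[PRIM2(mul) :: (λv. (7 * v)) :: AP] | D=∅]
t=5: [S=[0] | E=∅ | C=[(λv. (7 * v)) :: AP] | D=∅]
t=6: [S=[clo(λv. (7 * v), ∅) :: 0] | E=∅ | C=[AP] | D=∅]
t=7: [S=∅ | E={v↦0} | C=[(7 * v)] | D=[(∅, ∅, ∅)]]
t=8: [S=∅ | E={v↦0} | C=[7 :: v :: PRIM2(mul)] | D=[(∅, ∅, ∅)]]
t=9: [S=[7] | E={v↦0} | C=[v :: PRIM2(mul)] | D=[(∅, ∅, ∅)]]
t=10: [S=[0 :: 7] | E={v↦0} | C=[PRIM2(mul)] | D=[(∅, ∅, ∅)]]
t=11: [S=[0] | E={v↦0} | C=∅ | D=[(∅, ∅, ∅)]]
t=12: [S=[0] | E=∅ | C=∅ | D=∅]
→ final value 0

Answer: 0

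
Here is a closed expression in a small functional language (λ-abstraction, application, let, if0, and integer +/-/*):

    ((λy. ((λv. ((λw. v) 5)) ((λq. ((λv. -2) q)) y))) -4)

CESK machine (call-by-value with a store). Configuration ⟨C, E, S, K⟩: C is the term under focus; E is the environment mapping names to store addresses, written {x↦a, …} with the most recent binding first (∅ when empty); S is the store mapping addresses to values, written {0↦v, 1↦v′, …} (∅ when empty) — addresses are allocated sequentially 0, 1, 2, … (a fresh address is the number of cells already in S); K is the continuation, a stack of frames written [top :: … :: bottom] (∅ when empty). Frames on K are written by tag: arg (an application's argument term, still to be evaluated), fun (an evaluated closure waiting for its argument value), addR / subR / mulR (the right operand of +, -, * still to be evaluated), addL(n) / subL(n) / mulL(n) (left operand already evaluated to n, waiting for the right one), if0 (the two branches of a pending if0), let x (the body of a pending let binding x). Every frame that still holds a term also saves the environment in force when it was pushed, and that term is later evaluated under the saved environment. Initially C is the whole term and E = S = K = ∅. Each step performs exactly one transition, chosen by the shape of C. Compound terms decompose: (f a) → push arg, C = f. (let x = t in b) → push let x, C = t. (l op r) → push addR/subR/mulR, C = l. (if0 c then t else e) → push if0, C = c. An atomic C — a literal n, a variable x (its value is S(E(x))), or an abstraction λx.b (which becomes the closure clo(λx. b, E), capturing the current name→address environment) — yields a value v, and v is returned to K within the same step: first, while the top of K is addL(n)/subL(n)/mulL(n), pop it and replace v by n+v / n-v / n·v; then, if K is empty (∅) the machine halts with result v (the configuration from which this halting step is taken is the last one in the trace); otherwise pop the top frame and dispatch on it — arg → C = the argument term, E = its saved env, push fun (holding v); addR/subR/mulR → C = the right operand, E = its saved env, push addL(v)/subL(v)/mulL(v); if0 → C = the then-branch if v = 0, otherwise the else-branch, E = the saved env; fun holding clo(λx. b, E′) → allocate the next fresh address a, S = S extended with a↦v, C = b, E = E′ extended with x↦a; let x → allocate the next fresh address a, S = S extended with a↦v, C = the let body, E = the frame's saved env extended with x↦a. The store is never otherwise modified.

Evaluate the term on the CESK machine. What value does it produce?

step 0: [C=((λy. ((λv. ((λw. v) 5)) ((λq. ((λv. -2) q)) y))) -4) | E=∅ | S=∅ | K=∅]
step 1: [C=(λy. ((λv. ((λw. v) 5)) ((λq. ((λv. -2) q)) y))) | E=∅ | S=∅ | K=[arg]]
step 2: [C=-4 | E=∅ | S=∅ | K=[fun]]
step 3: [C=((λv. ((λw. v) 5)) ((λq. ((λv. -2) q)) y)) | E={y↦0} | S={0↦-4} | K=∅]
step 4: [C=(λv. ((λw. v) 5)) | E={y↦0} | S={0↦-4} | K=[arg]]
step 5: [C=((λq. ((λv. -2) q)) y) | E={y↦0} | S={0↦-4} | K=[fun]]
step 6: [C=(λq. ((λv. -2) q)) | E={y↦0} | S={0↦-4} | K=[arg :: fun]]
step 7: [C=y | E={y↦0} | S={0↦-4} | K=[fun :: fun]]
step 8: [C=((λv. -2) q) | E={q↦1, y↦0} | S={0↦-4, 1↦-4} | K=[fun]]
step 9: [C=(λv. -2) | E={q↦1, y↦0} | S={0↦-4, 1↦-4} | K=[arg :: fun]]
step 10: [C=q | E={q↦1, y↦0} | S={0↦-4, 1↦-4} | K=[fun :: fun]]
step 11: [C=-2 | E={v↦2, q↦1, y↦0} | S={0↦-4, 1↦-4, 2↦-4} | K=[fun]]
step 12: [C=((λw. v) 5) | E={v↦3, y↦0} | S={0↦-4, 1↦-4, 2↦-4, 3↦-2} | K=∅]
step 13: [C=(λw. v) | E={v↦3, y↦0} | S={0↦-4, 1↦-4, 2↦-4, 3↦-2} | K=[arg]]
step 14: [C=5 | E={v↦3, y↦0} | S={0↦-4, 1↦-4, 2↦-4, 3↦-2} | K=[fun]]
step 15: [C=v | E={w↦4, v↦3, y↦0} | S={0↦-4, 1↦-4, 2↦-4, 3↦-2, 4↦5} | K=∅]
→ final value -2

Answer: -2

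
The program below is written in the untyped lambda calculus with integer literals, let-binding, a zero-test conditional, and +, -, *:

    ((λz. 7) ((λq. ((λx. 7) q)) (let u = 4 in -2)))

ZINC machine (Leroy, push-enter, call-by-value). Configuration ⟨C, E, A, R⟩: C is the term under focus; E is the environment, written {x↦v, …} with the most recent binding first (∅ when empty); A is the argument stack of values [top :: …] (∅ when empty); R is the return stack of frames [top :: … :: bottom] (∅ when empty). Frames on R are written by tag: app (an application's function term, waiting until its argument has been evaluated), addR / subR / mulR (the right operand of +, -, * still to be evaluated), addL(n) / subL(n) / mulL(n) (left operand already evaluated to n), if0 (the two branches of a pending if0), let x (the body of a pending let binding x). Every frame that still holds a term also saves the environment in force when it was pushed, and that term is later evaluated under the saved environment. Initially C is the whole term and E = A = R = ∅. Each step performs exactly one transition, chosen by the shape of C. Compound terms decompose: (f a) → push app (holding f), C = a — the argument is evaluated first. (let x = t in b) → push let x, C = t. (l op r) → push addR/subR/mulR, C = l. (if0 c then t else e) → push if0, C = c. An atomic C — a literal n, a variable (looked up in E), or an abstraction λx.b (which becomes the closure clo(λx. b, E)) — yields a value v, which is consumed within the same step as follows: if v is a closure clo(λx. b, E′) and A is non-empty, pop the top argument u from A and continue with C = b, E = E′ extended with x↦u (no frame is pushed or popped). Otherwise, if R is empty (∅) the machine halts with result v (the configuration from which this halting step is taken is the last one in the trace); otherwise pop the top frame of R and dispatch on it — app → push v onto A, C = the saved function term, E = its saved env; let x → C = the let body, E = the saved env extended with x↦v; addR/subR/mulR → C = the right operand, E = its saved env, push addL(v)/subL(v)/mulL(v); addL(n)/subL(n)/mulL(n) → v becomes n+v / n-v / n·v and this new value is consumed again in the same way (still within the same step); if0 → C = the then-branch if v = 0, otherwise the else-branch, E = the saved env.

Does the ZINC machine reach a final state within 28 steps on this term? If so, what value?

Answer: 7

Execution trace:
[0] <C=((λz. 7) ((λq. ((λx. 7) q)) (let u = 4 in -2))), E=∅, A=∅, R=∅>
[1] <C=((λq. ((λx. 7) q)) (let u = 4 in -2)), E=∅, A=∅, R=[app]>
[2] <C=(let u = 4 in -2), E=∅, A=∅, R=[app :: app]>
[3] <C=4, E=∅, A=∅, R=[let u :: app :: app]>
[4] <C=-2, E={u↦4}, A=∅, R=[app :: app]>
[5] <C=(λq. ((λx. 7) q)), E=∅, A=[-2], R=[app]>
[6] <C=((λx. 7) q), E={q↦-2}, A=∅, R=[app]>
[7] <C=q, E={q↦-2}, A=∅, R=[app :: app]>
[8] <C=(λx. 7), E={q↦-2}, A=[-2], R=[app]>
[9] <C=7, E={x↦-2, q↦-2}, A=∅, R=[app]>
[10] <C=(λz. 7), E=∅, A=[7], R=∅>
[11] <C=7, E={z↦7}, A=∅, R=∅>
→ final value 7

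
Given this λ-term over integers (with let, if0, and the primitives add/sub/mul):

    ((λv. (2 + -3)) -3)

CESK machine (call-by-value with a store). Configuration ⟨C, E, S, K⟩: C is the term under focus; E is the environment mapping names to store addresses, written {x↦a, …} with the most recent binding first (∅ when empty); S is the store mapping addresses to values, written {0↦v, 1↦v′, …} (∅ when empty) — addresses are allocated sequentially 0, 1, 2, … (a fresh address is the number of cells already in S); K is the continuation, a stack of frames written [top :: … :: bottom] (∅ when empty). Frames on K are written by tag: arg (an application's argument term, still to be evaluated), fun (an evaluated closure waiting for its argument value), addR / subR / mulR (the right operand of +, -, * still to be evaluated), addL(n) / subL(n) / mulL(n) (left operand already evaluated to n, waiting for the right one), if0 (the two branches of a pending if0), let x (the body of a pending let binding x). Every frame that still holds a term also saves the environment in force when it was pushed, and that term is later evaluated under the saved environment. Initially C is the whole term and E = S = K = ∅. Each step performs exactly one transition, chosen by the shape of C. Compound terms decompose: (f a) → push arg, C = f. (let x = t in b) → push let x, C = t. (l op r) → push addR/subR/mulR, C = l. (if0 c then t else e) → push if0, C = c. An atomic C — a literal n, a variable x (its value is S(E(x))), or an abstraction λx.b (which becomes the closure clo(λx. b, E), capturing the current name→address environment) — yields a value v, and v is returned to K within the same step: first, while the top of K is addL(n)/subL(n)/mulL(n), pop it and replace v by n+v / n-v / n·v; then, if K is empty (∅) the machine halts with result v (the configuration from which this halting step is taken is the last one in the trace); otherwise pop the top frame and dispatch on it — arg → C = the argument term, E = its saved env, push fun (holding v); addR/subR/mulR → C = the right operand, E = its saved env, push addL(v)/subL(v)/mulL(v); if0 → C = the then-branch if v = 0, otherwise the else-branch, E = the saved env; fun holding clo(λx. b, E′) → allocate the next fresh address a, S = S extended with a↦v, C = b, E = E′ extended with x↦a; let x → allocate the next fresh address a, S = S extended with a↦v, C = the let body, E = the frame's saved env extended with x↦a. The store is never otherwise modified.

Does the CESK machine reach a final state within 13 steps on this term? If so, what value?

Answer: -1

Derivation:
[0] <C=((λv. (2 + -3)) -3), E=∅, S=∅, K=∅>
[1] <C=(λv. (2 + -3)), E=∅, S=∅, K=[arg]>
[2] <C=-3, E=∅, S=∅, K=[fun]>
[3] <C=(2 + -3), E={v↦0}, S={0↦-3}, K=∅>
[4] <C=2, E={v↦0}, S={0↦-3}, K=[addR]>
[5] <C=-3, E={v↦0}, S={0↦-3}, K=[addL(2)]>
→ final value -1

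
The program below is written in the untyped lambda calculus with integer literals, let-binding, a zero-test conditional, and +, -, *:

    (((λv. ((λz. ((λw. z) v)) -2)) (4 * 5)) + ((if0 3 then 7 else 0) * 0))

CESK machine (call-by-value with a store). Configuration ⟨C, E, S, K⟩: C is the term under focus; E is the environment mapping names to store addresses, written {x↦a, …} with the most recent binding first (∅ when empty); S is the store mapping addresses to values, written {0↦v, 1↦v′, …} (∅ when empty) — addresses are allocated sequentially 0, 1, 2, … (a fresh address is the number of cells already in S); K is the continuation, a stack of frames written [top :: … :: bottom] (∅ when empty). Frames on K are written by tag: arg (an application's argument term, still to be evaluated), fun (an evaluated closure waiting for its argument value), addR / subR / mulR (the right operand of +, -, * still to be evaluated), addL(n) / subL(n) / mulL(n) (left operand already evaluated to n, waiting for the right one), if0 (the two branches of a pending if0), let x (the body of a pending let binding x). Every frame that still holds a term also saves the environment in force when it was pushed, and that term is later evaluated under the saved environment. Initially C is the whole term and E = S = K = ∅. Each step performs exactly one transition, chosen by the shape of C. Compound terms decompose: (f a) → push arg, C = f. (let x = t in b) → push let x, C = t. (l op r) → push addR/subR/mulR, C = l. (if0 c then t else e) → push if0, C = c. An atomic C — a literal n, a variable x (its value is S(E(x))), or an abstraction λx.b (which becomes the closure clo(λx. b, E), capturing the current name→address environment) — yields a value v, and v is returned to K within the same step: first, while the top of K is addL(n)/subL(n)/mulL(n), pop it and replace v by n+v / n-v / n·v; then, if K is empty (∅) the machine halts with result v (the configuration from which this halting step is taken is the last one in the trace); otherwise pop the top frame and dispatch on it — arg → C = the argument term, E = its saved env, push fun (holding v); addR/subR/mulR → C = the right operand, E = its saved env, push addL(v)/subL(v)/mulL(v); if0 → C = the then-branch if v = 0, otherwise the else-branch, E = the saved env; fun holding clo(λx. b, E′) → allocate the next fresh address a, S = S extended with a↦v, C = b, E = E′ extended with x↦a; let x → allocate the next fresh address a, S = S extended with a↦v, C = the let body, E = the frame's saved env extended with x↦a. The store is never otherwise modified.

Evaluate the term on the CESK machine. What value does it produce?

Answer: -2

Derivation:
0. <C=(((λv. ((λz. ((λw. z) v)) -2)) (4 * 5)) + ((if0 3 then 7 else 0) * 0)), E=∅, S=∅, K=∅>
1. <C=((λv. ((λz. ((λw. z) v)) -2)) (4 * 5)), E=∅, S=∅, K=[addR]>
2. <C=(λv. ((λz. ((λw. z) v)) -2)), E=∅, S=∅, K=[arg :: addR]>
3. <C=(4 * 5), E=∅, S=∅, K=[fun :: addR]>
4. <C=4, E=∅, S=∅, K=[mulR :: fun :: addR]>
5. <C=5, E=∅, S=∅, K=[mulL(4) :: fun :: addR]>
6. <C=((λz. ((λw. z) v)) -2), E={v↦0}, S={0↦20}, K=[addR]>
7. <C=(λz. ((λw. z) v)), E={v↦0}, S={0↦20}, K=[arg :: addR]>
8. <C=-2, E={v↦0}, S={0↦20}, K=[fun :: addR]>
9. <C=((λw. z) v), E={z↦1, v↦0}, S={0↦20, 1↦-2}, K=[addR]>
10. <C=(λw. z), E={z↦1, v↦0}, S={0↦20, 1↦-2}, K=[arg :: addR]>
11. <C=v, E={z↦1, v↦0}, S={0↦20, 1↦-2}, K=[fun :: addR]>
12. <C=z, E={w↦2, z↦1, v↦0}, S={0↦20, 1↦-2, 2↦20}, K=[addR]>
13. <C=((if0 3 then 7 else 0) * 0), E=∅, S={0↦20, 1↦-2, 2↦20}, K=[addL(-2)]>
14. <C=(if0 3 then 7 else 0), E=∅, S={0↦20, 1↦-2, 2↦20}, K=[mulR :: addL(-2)]>
15. <C=3, E=∅, S={0↦20, 1↦-2, 2↦20}, K=[if0 :: mulR :: addL(-2)]>
16. <C=0, E=∅, S={0↦20, 1↦-2, 2↦20}, K=[mulR :: addL(-2)]>
17. <C=0, E=∅, S={0↦20, 1↦-2, 2↦20}, K=[mulL(0) :: addL(-2)]>
→ final value -2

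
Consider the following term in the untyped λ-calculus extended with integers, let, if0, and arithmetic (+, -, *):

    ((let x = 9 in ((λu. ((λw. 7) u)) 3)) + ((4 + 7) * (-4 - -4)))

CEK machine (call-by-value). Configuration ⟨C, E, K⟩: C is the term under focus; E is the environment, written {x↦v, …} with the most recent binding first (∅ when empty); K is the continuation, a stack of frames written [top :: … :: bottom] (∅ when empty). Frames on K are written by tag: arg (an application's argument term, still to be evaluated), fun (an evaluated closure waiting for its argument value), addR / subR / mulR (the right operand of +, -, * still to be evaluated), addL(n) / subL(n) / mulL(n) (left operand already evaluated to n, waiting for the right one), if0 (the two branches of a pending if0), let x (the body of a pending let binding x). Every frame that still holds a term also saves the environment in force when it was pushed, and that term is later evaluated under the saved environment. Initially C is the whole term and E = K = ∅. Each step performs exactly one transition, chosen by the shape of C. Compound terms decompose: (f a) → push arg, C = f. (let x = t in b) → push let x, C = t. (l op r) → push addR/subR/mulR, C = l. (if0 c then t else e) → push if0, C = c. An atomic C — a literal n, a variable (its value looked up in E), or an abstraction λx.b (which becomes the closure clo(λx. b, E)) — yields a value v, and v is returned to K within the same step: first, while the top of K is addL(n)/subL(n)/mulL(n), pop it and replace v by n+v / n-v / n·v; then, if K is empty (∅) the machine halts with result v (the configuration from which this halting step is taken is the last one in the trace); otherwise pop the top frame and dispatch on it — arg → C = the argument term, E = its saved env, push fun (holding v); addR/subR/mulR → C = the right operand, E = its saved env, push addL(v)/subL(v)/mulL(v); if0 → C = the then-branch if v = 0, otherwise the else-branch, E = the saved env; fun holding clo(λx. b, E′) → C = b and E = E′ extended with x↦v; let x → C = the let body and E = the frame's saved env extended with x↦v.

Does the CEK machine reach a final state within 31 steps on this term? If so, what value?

Answer: 7

Machine steps:
step 0: ⟨C=((let x = 9 in ((λu. ((λw. 7) u)) 3)) + ((4 + 7) * (-4 - -4))); E=∅; K=∅⟩
step 1: ⟨C=(let x = 9 in ((λu. ((λw. 7) u)) 3)); E=∅; K=[addR]⟩
step 2: ⟨C=9; E=∅; K=[let x :: addR]⟩
step 3: ⟨C=((λu. ((λw. 7) u)) 3); E={x↦9}; K=[addR]⟩
step 4: ⟨C=(λu. ((λw. 7) u)); E={x↦9}; K=[arg :: addR]⟩
step 5: ⟨C=3; E={x↦9}; K=[fun :: addR]⟩
step 6: ⟨C=((λw. 7) u); E={u↦3, x↦9}; K=[addR]⟩
step 7: ⟨C=(λw. 7); E={u↦3, x↦9}; K=[arg :: addR]⟩
step 8: ⟨C=u; E={u↦3, x↦9}; K=[fun :: addR]⟩
step 9: ⟨C=7; E={w↦3, u↦3, x↦9}; K=[addR]⟩
step 10: ⟨C=((4 + 7) * (-4 - -4)); E=∅; K=[addL(7)]⟩
step 11: ⟨C=(4 + 7); E=∅; K=[mulR :: addL(7)]⟩
step 12: ⟨C=4; E=∅; K=[addR :: mulR :: addL(7)]⟩
step 13: ⟨C=7; E=∅; K=[addL(4) :: mulR :: addL(7)]⟩
step 14: ⟨C=(-4 - -4); E=∅; K=[mulL(11) :: addL(7)]⟩
step 15: ⟨C=-4; E=∅; K=[subR :: mulL(11) :: addL(7)]⟩
step 16: ⟨C=-4; E=∅; K=[subL(-4) :: mulL(11) :: addL(7)]⟩
→ final value 7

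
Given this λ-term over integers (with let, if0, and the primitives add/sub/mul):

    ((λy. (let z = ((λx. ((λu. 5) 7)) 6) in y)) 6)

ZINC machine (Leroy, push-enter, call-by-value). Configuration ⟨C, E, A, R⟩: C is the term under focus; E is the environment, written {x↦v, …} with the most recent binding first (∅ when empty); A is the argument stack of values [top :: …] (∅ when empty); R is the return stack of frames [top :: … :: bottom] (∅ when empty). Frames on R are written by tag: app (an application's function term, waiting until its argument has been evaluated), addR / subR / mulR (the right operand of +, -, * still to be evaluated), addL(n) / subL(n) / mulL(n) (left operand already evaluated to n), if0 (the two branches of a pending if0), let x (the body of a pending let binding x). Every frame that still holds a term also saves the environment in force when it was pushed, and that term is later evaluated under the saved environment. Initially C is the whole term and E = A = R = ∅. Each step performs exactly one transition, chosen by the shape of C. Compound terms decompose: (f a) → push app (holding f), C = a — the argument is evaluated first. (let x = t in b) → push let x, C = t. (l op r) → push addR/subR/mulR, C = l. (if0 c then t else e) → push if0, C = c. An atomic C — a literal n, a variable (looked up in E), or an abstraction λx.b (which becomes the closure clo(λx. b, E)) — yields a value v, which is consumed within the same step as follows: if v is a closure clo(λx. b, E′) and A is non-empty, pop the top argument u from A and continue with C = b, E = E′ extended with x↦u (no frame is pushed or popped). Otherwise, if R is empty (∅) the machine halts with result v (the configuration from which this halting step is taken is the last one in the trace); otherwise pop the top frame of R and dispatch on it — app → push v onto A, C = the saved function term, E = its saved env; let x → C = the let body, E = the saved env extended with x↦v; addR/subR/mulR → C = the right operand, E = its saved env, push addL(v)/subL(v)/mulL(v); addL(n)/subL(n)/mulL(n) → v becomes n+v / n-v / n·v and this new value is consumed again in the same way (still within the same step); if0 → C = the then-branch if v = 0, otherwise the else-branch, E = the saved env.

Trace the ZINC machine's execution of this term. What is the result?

t=0: <C=((λy. (let z = ((λx. ((λu. 5) 7)) 6) in y)) 6), E=∅, A=∅, R=∅>
t=1: <C=6, E=∅, A=∅, R=[app]>
t=2: <C=(λy. (let z = ((λx. ((λu. 5) 7)) 6) in y)), E=∅, A=[6], R=∅>
t=3: <C=(let z = ((λx. ((λu. 5) 7)) 6) in y), E={y↦6}, A=∅, R=∅>
t=4: <C=((λx. ((λu. 5) 7)) 6), E={y↦6}, A=∅, R=[let z]>
t=5: <C=6, E={y↦6}, A=∅, R=[app :: let z]>
t=6: <C=(λx. ((λu. 5) 7)), E={y↦6}, A=[6], R=[let z]>
t=7: <C=((λu. 5) 7), E={x↦6, y↦6}, A=∅, R=[let z]>
t=8: <C=7, E={x↦6, y↦6}, A=∅, R=[app :: let z]>
t=9: <C=(λu. 5), E={x↦6, y↦6}, A=[7], R=[let z]>
t=10: <C=5, E={u↦7, x↦6, y↦6}, A=∅, R=[let z]>
t=11: <C=y, E={z↦5, y↦6}, A=∅, R=∅>
→ final value 6

Answer: 6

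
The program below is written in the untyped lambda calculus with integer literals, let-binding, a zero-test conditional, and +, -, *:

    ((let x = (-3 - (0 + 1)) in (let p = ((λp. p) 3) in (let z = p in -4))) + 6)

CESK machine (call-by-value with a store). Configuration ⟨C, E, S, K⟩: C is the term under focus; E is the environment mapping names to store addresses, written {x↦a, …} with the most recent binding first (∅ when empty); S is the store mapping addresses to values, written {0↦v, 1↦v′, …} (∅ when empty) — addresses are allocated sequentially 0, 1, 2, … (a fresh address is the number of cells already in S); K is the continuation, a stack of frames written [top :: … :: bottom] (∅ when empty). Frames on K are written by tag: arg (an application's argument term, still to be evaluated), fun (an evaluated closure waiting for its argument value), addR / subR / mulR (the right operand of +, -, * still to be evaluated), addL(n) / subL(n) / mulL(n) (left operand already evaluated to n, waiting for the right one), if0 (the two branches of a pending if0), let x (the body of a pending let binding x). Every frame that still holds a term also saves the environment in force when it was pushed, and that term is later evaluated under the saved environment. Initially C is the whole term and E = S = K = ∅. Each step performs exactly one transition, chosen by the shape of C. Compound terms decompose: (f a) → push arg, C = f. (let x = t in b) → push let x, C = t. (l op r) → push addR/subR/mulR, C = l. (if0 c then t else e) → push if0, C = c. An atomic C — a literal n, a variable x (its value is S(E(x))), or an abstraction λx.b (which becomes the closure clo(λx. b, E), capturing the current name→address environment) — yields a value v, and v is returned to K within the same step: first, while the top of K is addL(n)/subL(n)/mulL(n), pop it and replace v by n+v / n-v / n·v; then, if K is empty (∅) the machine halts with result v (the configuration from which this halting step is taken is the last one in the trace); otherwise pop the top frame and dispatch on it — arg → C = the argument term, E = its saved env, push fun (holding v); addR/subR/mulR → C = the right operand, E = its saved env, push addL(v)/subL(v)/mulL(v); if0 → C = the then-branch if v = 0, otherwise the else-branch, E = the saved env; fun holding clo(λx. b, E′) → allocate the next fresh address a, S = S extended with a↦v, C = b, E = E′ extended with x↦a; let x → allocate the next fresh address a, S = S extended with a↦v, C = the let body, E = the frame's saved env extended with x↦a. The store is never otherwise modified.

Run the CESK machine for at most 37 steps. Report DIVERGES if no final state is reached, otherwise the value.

Answer: 2

Execution trace:
0. ⟨C=((let x = (-3 - (0 + 1)) in (let p = ((λp. p) 3) in (let z = p in -4))) + 6); E=∅; S=∅; K=∅⟩
1. ⟨C=(let x = (-3 - (0 + 1)) in (let p = ((λp. p) 3) in (let z = p in -4))); E=∅; S=∅; K=[addR]⟩
2. ⟨C=(-3 - (0 + 1)); E=∅; S=∅; K=[let x :: addR]⟩
3. ⟨C=-3; E=∅; S=∅; K=[subR :: let x :: addR]⟩
4. ⟨C=(0 + 1); E=∅; S=∅; K=[subL(-3) :: let x :: addR]⟩
5. ⟨C=0; E=∅; S=∅; K=[addR :: subL(-3) :: let x :: addR]⟩
6. ⟨C=1; E=∅; S=∅; K=[addL(0) :: subL(-3) :: let x :: addR]⟩
7. ⟨C=(let p = ((λp. p) 3) in (let z = p in -4)); E={x↦0}; S={0↦-4}; K=[addR]⟩
8. ⟨C=((λp. p) 3); E={x↦0}; S={0↦-4}; K=[let p :: addR]⟩
9. ⟨C=(λp. p); E={x↦0}; S={0↦-4}; K=[arg :: let p :: addR]⟩
10. ⟨C=3; E={x↦0}; S={0↦-4}; K=[fun :: let p :: addR]⟩
11. ⟨C=p; E={p↦1, x↦0}; S={0↦-4, 1↦3}; K=[let p :: addR]⟩
12. ⟨C=(let z = p in -4); E={p↦2, x↦0}; S={0↦-4, 1↦3, 2↦3}; K=[addR]⟩
13. ⟨C=p; E={p↦2, x↦0}; S={0↦-4, 1↦3, 2↦3}; K=[let z :: addR]⟩
14. ⟨C=-4; E={z↦3, p↦2, x↦0}; S={0↦-4, 1↦3, 2↦3, 3↦3}; K=[addR]⟩
15. ⟨C=6; E=∅; S={0↦-4, 1↦3, 2↦3, 3↦3}; K=[addL(-4)]⟩
→ final value 2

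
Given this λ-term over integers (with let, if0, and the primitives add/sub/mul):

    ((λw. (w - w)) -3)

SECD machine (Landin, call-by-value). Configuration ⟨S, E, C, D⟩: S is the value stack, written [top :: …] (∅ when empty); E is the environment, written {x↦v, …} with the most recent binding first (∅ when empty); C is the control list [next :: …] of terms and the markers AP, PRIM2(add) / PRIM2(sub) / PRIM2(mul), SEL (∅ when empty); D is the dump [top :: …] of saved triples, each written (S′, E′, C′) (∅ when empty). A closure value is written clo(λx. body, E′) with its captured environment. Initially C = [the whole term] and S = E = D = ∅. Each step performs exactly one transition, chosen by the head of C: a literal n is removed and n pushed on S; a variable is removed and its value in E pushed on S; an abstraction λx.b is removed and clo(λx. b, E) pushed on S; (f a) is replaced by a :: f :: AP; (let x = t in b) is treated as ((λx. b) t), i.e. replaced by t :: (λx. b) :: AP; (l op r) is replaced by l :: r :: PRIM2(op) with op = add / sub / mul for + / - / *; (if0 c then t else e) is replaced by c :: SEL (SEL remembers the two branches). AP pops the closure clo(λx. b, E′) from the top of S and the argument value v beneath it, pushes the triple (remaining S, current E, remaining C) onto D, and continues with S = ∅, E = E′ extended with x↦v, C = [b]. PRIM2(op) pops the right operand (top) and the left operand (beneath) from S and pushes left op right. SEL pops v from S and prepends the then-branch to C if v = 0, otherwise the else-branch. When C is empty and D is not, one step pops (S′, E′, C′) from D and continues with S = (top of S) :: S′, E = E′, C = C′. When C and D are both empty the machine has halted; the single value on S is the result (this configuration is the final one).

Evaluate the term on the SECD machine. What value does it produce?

Answer: 0

Execution trace:
t=0: ⟨S=∅; E=∅; C=[((λw. (w - w)) -3)]; D=∅⟩
t=1: ⟨S=∅; E=∅; C=[-3 :: (λw. (w - w)) :: AP]; D=∅⟩
t=2: ⟨S=[-3]; E=∅; C=[(λw. (w - w)) :: AP]; D=∅⟩
t=3: ⟨S=[clo(λw. (w - w), ∅) :: -3]; E=∅; C=[AP]; D=∅⟩
t=4: ⟨S=∅; E={w↦-3}; C=[(w - w)]; D=[(∅, ∅, ∅)]⟩
t=5: ⟨S=∅; E={w↦-3}; C=[w :: w :: PRIM2(sub)]; D=[(∅, ∅, ∅)]⟩
t=6: ⟨S=[-3]; E={w↦-3}; C=[w :: PRIM2(sub)]; D=[(∅, ∅, ∅)]⟩
t=7: ⟨S=[-3 :: -3]; E={w↦-3}; C=[PRIM2(sub)]; D=[(∅, ∅, ∅)]⟩
t=8: ⟨S=[0]; E={w↦-3}; C=∅; D=[(∅, ∅, ∅)]⟩
t=9: ⟨S=[0]; E=∅; C=∅; D=∅⟩
→ final value 0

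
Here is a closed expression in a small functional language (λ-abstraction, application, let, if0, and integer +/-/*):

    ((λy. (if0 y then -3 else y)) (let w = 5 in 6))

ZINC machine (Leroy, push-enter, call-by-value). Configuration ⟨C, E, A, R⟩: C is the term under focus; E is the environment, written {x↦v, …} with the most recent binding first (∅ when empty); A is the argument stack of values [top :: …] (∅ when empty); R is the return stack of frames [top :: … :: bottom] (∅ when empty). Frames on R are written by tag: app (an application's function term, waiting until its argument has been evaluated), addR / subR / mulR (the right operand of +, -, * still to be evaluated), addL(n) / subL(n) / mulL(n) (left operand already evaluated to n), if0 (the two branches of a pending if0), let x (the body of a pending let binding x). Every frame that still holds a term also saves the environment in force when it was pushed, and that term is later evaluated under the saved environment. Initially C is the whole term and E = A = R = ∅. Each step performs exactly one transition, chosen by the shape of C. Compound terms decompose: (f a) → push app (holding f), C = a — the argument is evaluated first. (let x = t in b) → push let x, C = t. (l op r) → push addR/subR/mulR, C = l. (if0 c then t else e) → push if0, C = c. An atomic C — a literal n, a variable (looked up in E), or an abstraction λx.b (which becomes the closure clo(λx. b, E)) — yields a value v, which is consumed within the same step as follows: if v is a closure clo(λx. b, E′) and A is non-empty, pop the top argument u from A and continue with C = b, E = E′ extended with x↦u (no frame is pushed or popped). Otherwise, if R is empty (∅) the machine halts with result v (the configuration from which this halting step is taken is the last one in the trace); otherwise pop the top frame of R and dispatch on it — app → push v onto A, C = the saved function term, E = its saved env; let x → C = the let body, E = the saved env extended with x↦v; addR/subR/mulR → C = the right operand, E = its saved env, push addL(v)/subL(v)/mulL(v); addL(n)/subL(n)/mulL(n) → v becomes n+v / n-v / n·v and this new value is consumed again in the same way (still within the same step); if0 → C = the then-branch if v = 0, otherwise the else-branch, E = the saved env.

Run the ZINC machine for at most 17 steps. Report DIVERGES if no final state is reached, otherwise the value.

Answer: 6

Execution trace:
step 0: ⟨C=((λy. (if0 y then -3 else y)) (let w = 5 in 6)); E=∅; A=∅; R=∅⟩
step 1: ⟨C=(let w = 5 in 6); E=∅; A=∅; R=[app]⟩
step 2: ⟨C=5; E=∅; A=∅; R=[let w :: app]⟩
step 3: ⟨C=6; E={w↦5}; A=∅; R=[app]⟩
step 4: ⟨C=(λy. (if0 y then -3 else y)); E=∅; A=[6]; R=∅⟩
step 5: ⟨C=(if0 y then -3 else y); E={y↦6}; A=∅; R=∅⟩
step 6: ⟨C=y; E={y↦6}; A=∅; R=[if0]⟩
step 7: ⟨C=y; E={y↦6}; A=∅; R=∅⟩
→ final value 6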